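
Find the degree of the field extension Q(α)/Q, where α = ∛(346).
[Q(α):Q] = 3

The minimal polynomial of α is x^3 - 346, irreducible over Q since 346 is not a perfect cube (so x^3 - 346 has no rational root). Hence [Q(α):Q] = deg(m_α) = 3.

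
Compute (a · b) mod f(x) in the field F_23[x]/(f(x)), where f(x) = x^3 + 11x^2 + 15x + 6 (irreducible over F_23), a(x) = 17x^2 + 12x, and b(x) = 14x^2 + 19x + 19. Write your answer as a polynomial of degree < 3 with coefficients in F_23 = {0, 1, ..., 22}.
a · b ≡ 20 (mod f(x))

Multiply in F_23[x]: a(x)·b(x) = (17x^2 + 12x)·(14x^2 + 19x + 19) = 8x^4 + 8x^3 + 22x^2 + 21x. This has degree ≥ 3, so divide by f(x) over F_23: 8x^4 + 8x^3 + 22x^2 + 21x = (8x + 12)·(x^3 + 11x^2 + 15x + 6) + (20). Hence a·b ≡ 20 (mod f). (F_23[x]/(f) is a field with 23^3 = 12167 elements since f is irreducible of degree 3.)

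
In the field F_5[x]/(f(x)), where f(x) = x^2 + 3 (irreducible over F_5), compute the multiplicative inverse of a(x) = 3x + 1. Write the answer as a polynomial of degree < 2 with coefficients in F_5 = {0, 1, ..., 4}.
a(x)^(-1) ≡ 4x + 2 (mod f(x))

Since f is irreducible over F_5, F_5[x]/(f) is a field and a(x) ≠ 0 has an inverse. Apply the extended Euclidean algorithm to f(x) and a(x) in F_5[x]: f(x) = (2x + 1)·a(x) + (2). The last nonzero remainder is the constant 2 = gcd(f, a) in F_5. Back-substituting through the division chain expresses 2 = s(x)·a(x) + t(x)·f(x) with s(x) ≡ 3x + 4 (mod f), so (3x + 4)·a(x) ≡ 2 (mod f). Multiplying by 2^(-1) ≡ 3 in F_5 gives a(x)^(-1) ≡ 3·(3x + 4) ≡ 4x + 2 (mod f). Check: (3x + 1)·(4x + 2) = 2x^2 + 2 ≡ 1 (mod x^2 + 3).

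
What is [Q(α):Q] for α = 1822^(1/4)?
[Q(α):Q] = 4

α is a root of x^4 - 1822. By Eisenstein's criterion at the prime p = 2 (which divides the constant term 1822 but p^2 = 4 does not, since 1822 is squarefree), x^4 - 1822 is irreducible over Q. Hence [Q(α):Q] = 4.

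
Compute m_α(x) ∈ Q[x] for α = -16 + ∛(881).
m_α(x) = x^3 + 48x^2 + 768x + 3215

Set β = α + 16 = ∛(881), so β^3 = 881. Then (α + 16)^3 - 881 = 0, i.e. α is a root of g(x) = (x + 16)^3 - 881 = x^3 + 48x^2 + 768x + 3215. Since g(x) = h(x + 16) where h(x) = x^3 - 881, and h is irreducible over Q (because 881 is not a perfect cube, so h has no rational root, and a monic cubic with no rational root is irreducible), g is also irreducible (irreducibility is preserved under the substitution x → x + 16). Hence m_α(x) = x^3 + 48x^2 + 768x + 3215.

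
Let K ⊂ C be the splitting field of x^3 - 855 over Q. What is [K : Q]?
[K : Q] = 6

The roots of x^3 - 855 are ∛855, ω∛855, ω^2∛855 where ω = e^(2πi/3) is a primitive cube root of unity, so K = Q(∛855, ω). Now [Q(∛855):Q] = 3 (since 855 is not a perfect cube, x^3 - 855 is irreducible) and [Q(ω):Q] = 2. Both 2 and 3 divide [K:Q], and [K:Q] ≤ 3·2 = 6, so [K:Q] = 6. (Equivalently: Q(∛855) ⊂ R but ω ∉ R, so [K : Q(∛855)] = 2.)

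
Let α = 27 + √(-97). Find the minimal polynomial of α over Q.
m_α(x) = x^2 - 54x + 826

From α - 27 = √(-97), squaring gives (α - 27)^2 = -97, i.e. α^2 - 54α + 729 = -97, so α^2 - 54α + 826 = 0. The discriminant of x^2 - 54x + 826 is (-54)^2 - 4·(826) = 2916 - 3304 = -388, and 4·(-97) is not a perfect square in Q since -97 is squarefree and ≠ 1. Hence x^2 - 54x + 826 is irreducible over Q and is the minimal polynomial of α.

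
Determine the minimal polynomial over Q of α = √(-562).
m_α(x) = x^2 + 562

α satisfies α^2 + 562 = 0, so x^2 + 562 annihilates α. Since d = -562 is squarefree and ≠ 1, it is not a perfect square in Q, so x^2 + 562 has no rational root and is therefore irreducible over Q (a degree-2 polynomial over a field is irreducible iff it has no root). Hence m_α(x) = x^2 + 562.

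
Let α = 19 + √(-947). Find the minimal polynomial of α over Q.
m_α(x) = x^2 - 38x + 1308

From α - 19 = √(-947), squaring gives (α - 19)^2 = -947, i.e. α^2 - 38α + 361 = -947, so α^2 - 38α + 1308 = 0. The discriminant of x^2 - 38x + 1308 is (-38)^2 - 4·(1308) = 1444 - 5232 = -3788, and 4·(-947) is not a perfect square in Q since -947 is squarefree and ≠ 1. Hence x^2 - 38x + 1308 is irreducible over Q and is the minimal polynomial of α.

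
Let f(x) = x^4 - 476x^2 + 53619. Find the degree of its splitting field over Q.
[K : Q] = 4

Solving the quadratic in x^2: x^2 = (476 ± √(476^2 - 4·53619))/2 = (476 ± √12100)/2 = (476 ± 110)/2, giving x^2 = 293 or x^2 = 183. So f(x) = (x^2 - 293)(x^2 - 183) and the roots of f are ±√293, ±√183. Hence the splitting field is K = Q(√293, √183). Since 293 and 183 are distinct squarefree integers > 1, their product 53619 is not a perfect square, so √183 ∉ Q(√293). By the tower law [K:Q] = [Q(√293,√183):Q(√293)] · [Q(√293):Q] = 2 · 2 = 4.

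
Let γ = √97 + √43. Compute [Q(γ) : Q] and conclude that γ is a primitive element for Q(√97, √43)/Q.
[Q(γ) : Q] = 4 (equivalently, Q(γ) = Q(√97, √43))

Obviously Q(γ) ⊆ Q(√97, √43), and [Q(√97, √43):Q] = 4 (since 97, 43 are distinct squarefree integers > 1 with 4171 not a perfect square). To show equality we compute the minimal polynomial of γ. From γ = √97 + √43: γ^2 = 97 + 2√(4171) + 43 = 140 + 2√(4171), so γ^2 - 140 = 2√(4171); squaring, (γ^2 - 140)^2 = 4·4171, i.e. γ^4 - 280γ^2 + 19600 - 16684 = 0, i.e. γ^4 - 280γ^2 + 2916 = 0. So γ is a root of x^4 - 280x^2 + 2916. This polynomial is irreducible over Q: it has no rational root (each ±√97 ± √43 is irrational), and any factorization into two quadratics over Q would force √(4171) ∈ Q (pairing opposite roots) or √97, √43 ∈ Q (other pairings), all impossible. Hence [Q(γ):Q] = 4 = [Q(√97, √43):Q], so Q(γ) = Q(√97, √43).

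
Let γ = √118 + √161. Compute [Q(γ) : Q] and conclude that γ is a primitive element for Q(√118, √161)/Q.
[Q(γ) : Q] = 4 (equivalently, Q(γ) = Q(√118, √161))

Obviously Q(γ) ⊆ Q(√118, √161), and [Q(√118, √161):Q] = 4 (since 118, 161 are distinct squarefree integers > 1 with 18998 not a perfect square). To show equality we compute the minimal polynomial of γ. From γ = √118 + √161: γ^2 = 118 + 2√(18998) + 161 = 279 + 2√(18998), so γ^2 - 279 = 2√(18998); squaring, (γ^2 - 279)^2 = 4·18998, i.e. γ^4 - 558γ^2 + 77841 - 75992 = 0, i.e. γ^4 - 558γ^2 + 1849 = 0. So γ is a root of x^4 - 558x^2 + 1849. This polynomial is irreducible over Q: it has no rational root (each ±√118 ± √161 is irrational), and any factorization into two quadratics over Q would force √(18998) ∈ Q (pairing opposite roots) or √118, √161 ∈ Q (other pairings), all impossible. Hence [Q(γ):Q] = 4 = [Q(√118, √161):Q], so Q(γ) = Q(√118, √161).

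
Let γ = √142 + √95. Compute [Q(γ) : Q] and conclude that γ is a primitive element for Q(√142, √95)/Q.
[Q(γ) : Q] = 4 (equivalently, Q(γ) = Q(√142, √95))

Obviously Q(γ) ⊆ Q(√142, √95), and [Q(√142, √95):Q] = 4 (since 142, 95 are distinct squarefree integers > 1 with 13490 not a perfect square). To show equality we compute the minimal polynomial of γ. From γ = √142 + √95: γ^2 = 142 + 2√(13490) + 95 = 237 + 2√(13490), so γ^2 - 237 = 2√(13490); squaring, (γ^2 - 237)^2 = 4·13490, i.e. γ^4 - 474γ^2 + 56169 - 53960 = 0, i.e. γ^4 - 474γ^2 + 2209 = 0. So γ is a root of x^4 - 474x^2 + 2209. This polynomial is irreducible over Q: it has no rational root (each ±√142 ± √95 is irrational), and any factorization into two quadratics over Q would force √(13490) ∈ Q (pairing opposite roots) or √142, √95 ∈ Q (other pairings), all impossible. Hence [Q(γ):Q] = 4 = [Q(√142, √95):Q], so Q(γ) = Q(√142, √95).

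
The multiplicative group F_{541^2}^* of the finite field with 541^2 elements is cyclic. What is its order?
|F_{541^2}^*| = 292680

F_{541^2} has 541^2 = 292681 elements; its multiplicative group consists of all nonzero elements, so |F_{541^2}^*| = 292681 - 1 = 292680. (It is cyclic since any finite subgroup of the multiplicative group of a field is cyclic.)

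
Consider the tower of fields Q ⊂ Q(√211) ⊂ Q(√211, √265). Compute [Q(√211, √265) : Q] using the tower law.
[Q(√211, √265) : Q] = 4

[Q(√211):Q] = 2 (min poly x^2 - 211, irreducible since 211 is squarefree > 1). For the top step, suppose √265 ∈ Q(√211), say √265 = c + d√211 with c, d ∈ Q. Squaring: 265 = c^2 + 211d^2 + 2cd√211. Since √211 ∉ Q this forces 2cd = 0. If d = 0 then √265 = c ∈ Q, contradicting 265 squarefree > 1. If c = 0 then 265 = 211d^2, so 211·265 = (211d)^2 is a perfect square in Q — but 211·265 = 55915 is not a perfect square (since 211 and 265 are distinct squarefree integers). Contradiction. Hence √265 ∉ Q(√211), so x^2 - 265 stays irreducible over Q(√211) and [Q(√211, √265) : Q(√211)] = 2. By the tower law, [Q(√211, √265) : Q] = 2 · 2 = 4.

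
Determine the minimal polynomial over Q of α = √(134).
m_α(x) = x^2 - 134

α satisfies α^2 - 134 = 0, so x^2 - 134 annihilates α. Since d = 134 is squarefree and ≠ 1, it is not a perfect square in Q, so x^2 - 134 has no rational root and is therefore irreducible over Q (a degree-2 polynomial over a field is irreducible iff it has no root). Hence m_α(x) = x^2 - 134.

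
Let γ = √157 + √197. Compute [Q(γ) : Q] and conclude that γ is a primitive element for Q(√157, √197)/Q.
[Q(γ) : Q] = 4 (equivalently, Q(γ) = Q(√157, √197))

Obviously Q(γ) ⊆ Q(√157, √197), and [Q(√157, √197):Q] = 4 (since 157, 197 are distinct squarefree integers > 1 with 30929 not a perfect square). To show equality we compute the minimal polynomial of γ. From γ = √157 + √197: γ^2 = 157 + 2√(30929) + 197 = 354 + 2√(30929), so γ^2 - 354 = 2√(30929); squaring, (γ^2 - 354)^2 = 4·30929, i.e. γ^4 - 708γ^2 + 125316 - 123716 = 0, i.e. γ^4 - 708γ^2 + 1600 = 0. So γ is a root of x^4 - 708x^2 + 1600. This polynomial is irreducible over Q: it has no rational root (each ±√157 ± √197 is irrational), and any factorization into two quadratics over Q would force √(30929) ∈ Q (pairing opposite roots) or √157, √197 ∈ Q (other pairings), all impossible. Hence [Q(γ):Q] = 4 = [Q(√157, √197):Q], so Q(γ) = Q(√157, √197).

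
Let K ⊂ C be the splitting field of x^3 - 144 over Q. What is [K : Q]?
[K : Q] = 6

The roots of x^3 - 144 are ∛144, ω∛144, ω^2∛144 where ω = e^(2πi/3) is a primitive cube root of unity, so K = Q(∛144, ω). Now [Q(∛144):Q] = 3 (since 144 is not a perfect cube, x^3 - 144 is irreducible) and [Q(ω):Q] = 2. Both 2 and 3 divide [K:Q], and [K:Q] ≤ 3·2 = 6, so [K:Q] = 6. (Equivalently: Q(∛144) ⊂ R but ω ∉ R, so [K : Q(∛144)] = 2.)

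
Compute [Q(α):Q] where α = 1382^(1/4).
[Q(α):Q] = 4

α is a root of x^4 - 1382. By Eisenstein's criterion at the prime p = 2 (which divides the constant term 1382 but p^2 = 4 does not, since 1382 is squarefree), x^4 - 1382 is irreducible over Q. Hence [Q(α):Q] = 4.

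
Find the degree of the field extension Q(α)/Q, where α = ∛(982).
[Q(α):Q] = 3

The minimal polynomial of α is x^3 - 982, irreducible over Q since 982 is not a perfect cube (so x^3 - 982 has no rational root). Hence [Q(α):Q] = deg(m_α) = 3.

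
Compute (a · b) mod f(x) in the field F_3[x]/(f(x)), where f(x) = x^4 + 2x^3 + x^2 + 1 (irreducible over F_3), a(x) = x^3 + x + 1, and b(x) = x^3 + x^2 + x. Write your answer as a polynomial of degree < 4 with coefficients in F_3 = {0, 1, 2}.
a · b ≡ x^2 + 2x (mod f(x))

Multiply in F_3[x]: a(x)·b(x) = (x^3 + x + 1)·(x^3 + x^2 + x) = x^6 + x^5 + 2x^4 + 2x^3 + 2x^2 + x. This has degree ≥ 4, so divide by f(x) over F_3: x^6 + x^5 + 2x^4 + 2x^3 + 2x^2 + x = (x^2 + 2x)·(x^4 + 2x^3 + x^2 + 1) + (x^2 + 2x). Hence a·b ≡ x^2 + 2x (mod f). (F_3[x]/(f) is a field with 3^4 = 81 elements since f is irreducible of degree 4.)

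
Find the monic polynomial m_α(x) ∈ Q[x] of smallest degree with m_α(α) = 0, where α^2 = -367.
m_α(x) = x^2 + 367

α satisfies α^2 + 367 = 0, so x^2 + 367 annihilates α. Since d = -367 is squarefree and ≠ 1, it is not a perfect square in Q, so x^2 + 367 has no rational root and is therefore irreducible over Q (a degree-2 polynomial over a field is irreducible iff it has no root). Hence m_α(x) = x^2 + 367.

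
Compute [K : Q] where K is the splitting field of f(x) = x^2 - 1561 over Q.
[K : Q] = 2

f(x) = x^2 - 1561 factors as (x - √1561)(x + √1561). The splitting field is K = Q(√1561). Since 1561 is squarefree and > 1, it is not a perfect square, so x^2 - 1561 is irreducible over Q and [Q(√1561) : Q] = 2. Hence [K : Q] = 2.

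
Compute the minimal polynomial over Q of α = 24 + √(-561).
m_α(x) = x^2 - 48x + 1137

From α - 24 = √(-561), squaring gives (α - 24)^2 = -561, i.e. α^2 - 48α + 576 = -561, so α^2 - 48α + 1137 = 0. The discriminant of x^2 - 48x + 1137 is (-48)^2 - 4·(1137) = 2304 - 4548 = -2244, and 4·(-561) is not a perfect square in Q since -561 is squarefree and ≠ 1. Hence x^2 - 48x + 1137 is irreducible over Q and is the minimal polynomial of α.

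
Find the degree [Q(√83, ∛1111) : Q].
[Q(√83, ∛1111) : Q] = 6

Let L = Q(√83, ∛1111). Since Q(√83) ⊂ L and [Q(√83):Q] = 2, the tower law gives 2 | [L:Q]. Likewise Q(∛1111) ⊂ L with [Q(∛1111):Q] = 3 (because 1111 is not a perfect cube), so 3 | [L:Q]. As gcd(2,3) = 1, [L:Q] is divisible by 6. Conversely L is generated over Q by √83 and ∛1111, so [L:Q] ≤ 2·3 = 6. Therefore [Q(√83, ∛1111) : Q] = 6.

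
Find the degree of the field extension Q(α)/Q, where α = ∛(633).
[Q(α):Q] = 3

The minimal polynomial of α is x^3 - 633, irreducible over Q since 633 is not a perfect cube (so x^3 - 633 has no rational root). Hence [Q(α):Q] = deg(m_α) = 3.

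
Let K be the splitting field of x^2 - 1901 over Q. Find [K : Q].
[K : Q] = 2

f(x) = x^2 - 1901 factors as (x - √1901)(x + √1901). The splitting field is K = Q(√1901). Since 1901 is squarefree and > 1, it is not a perfect square, so x^2 - 1901 is irreducible over Q and [Q(√1901) : Q] = 2. Hence [K : Q] = 2.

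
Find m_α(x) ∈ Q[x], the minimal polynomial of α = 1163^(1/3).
m_α(x) = x^3 - 1163

α satisfies α^3 = 1163, so x^3 - 1163 annihilates α. By the rational root test, a rational root p/q (in lowest terms) of x^3 - 1163 would satisfy p^3 = 1163 q^3, forcing q = 1 and p^3 = 1163; but 1163 is not a perfect cube, contradiction. A monic cubic over Q with no rational root is irreducible (any nontrivial factorization would include a linear factor). Hence x^3 - 1163 is the minimal polynomial of α, and in particular [Q(α):Q] = 3.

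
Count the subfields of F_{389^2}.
F_{389^2} has 2 subfields

The subfields of F_{p^n} are exactly the fields F_{p^d} for d | n (each is the fixed field of the unique index-d subgroup of Gal(F_{p^n}/F_p) ≅ Z/nZ). The divisors of n = 2 are {1, 2}, giving 2 subfields: F_{389^1}, F_{389^2}.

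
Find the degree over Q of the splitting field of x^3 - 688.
[K : Q] = 6

The roots of x^3 - 688 are ∛688, ω∛688, ω^2∛688 where ω = e^(2πi/3) is a primitive cube root of unity, so K = Q(∛688, ω). Now [Q(∛688):Q] = 3 (since 688 is not a perfect cube, x^3 - 688 is irreducible) and [Q(ω):Q] = 2. Both 2 and 3 divide [K:Q], and [K:Q] ≤ 3·2 = 6, so [K:Q] = 6. (Equivalently: Q(∛688) ⊂ R but ω ∉ R, so [K : Q(∛688)] = 2.)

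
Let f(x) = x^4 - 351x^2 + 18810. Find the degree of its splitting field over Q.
[K : Q] = 4

Solving the quadratic in x^2: x^2 = (351 ± √(351^2 - 4·18810))/2 = (351 ± √47961)/2 = (351 ± 219)/2, giving x^2 = 285 or x^2 = 66. So f(x) = (x^2 - 285)(x^2 - 66) and the roots of f are ±√285, ±√66. Hence the splitting field is K = Q(√285, √66). Since 285 and 66 are distinct squarefree integers > 1, their product 18810 is not a perfect square, so √66 ∉ Q(√285). By the tower law [K:Q] = [Q(√285,√66):Q(√285)] · [Q(√285):Q] = 2 · 2 = 4.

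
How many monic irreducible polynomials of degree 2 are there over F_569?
There are 161596 monic irreducible polynomials of degree 2 over F_569

Each element of F_{569^2} that lies in no proper subfield is a root of exactly one monic irreducible of degree 2 over F_569, and each such polynomial has 2 distinct roots in F_{569^2}. By Möbius inversion the count is N_569(2) = (1/2) Σ_{d|2} μ(2/d) · 569^d = (1/2)(μ(2)·569^1 + μ(1)·569^2) = 323192/2 = 161596.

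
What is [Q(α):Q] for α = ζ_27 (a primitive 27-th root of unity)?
[Q(α):Q] = 18

The minimal polynomial of ζ_27 over Q is the 27-th cyclotomic polynomial Φ_27(x), which is irreducible over Q and has degree φ(27) = 18. Hence [Q(α):Q] = φ(27) = 18.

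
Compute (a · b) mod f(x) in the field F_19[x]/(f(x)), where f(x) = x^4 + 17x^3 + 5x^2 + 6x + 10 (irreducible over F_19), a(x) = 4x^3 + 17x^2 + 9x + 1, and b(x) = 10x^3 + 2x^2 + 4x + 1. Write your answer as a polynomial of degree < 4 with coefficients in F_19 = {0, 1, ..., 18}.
a · b ≡ 14x^3 + 7x^2 + 17x + 1 (mod f(x))

Multiply in F_19[x]: a(x)·b(x) = (4x^3 + 17x^2 + 9x + 1)·(10x^3 + 2x^2 + 4x + 1) = 2x^6 + 7x^5 + 7x^4 + 5x^3 + 17x^2 + 13x + 1. This has degree ≥ 4, so divide by f(x) over F_19: 2x^6 + 7x^5 + 7x^4 + 5x^3 + 17x^2 + 13x + 1 = (2x^2 + 11x)·(x^4 + 17x^3 + 5x^2 + 6x + 10) + (14x^3 + 7x^2 + 17x + 1). Hence a·b ≡ 14x^3 + 7x^2 + 17x + 1 (mod f). (F_19[x]/(f) is a field with 19^4 = 130321 elements since f is irreducible of degree 4.)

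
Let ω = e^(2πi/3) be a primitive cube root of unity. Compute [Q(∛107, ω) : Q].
[Q(∛107, ω) : Q] = 6

[Q(∛107):Q] = 3 (min poly x^3 - 107, irreducible since 107 is not a perfect cube). [Q(ω):Q] = 2 (min poly x^2 + x + 1). Since Q(∛107) ⊂ R and ω ∉ R, we have ω ∉ Q(∛107), so x^2 + x + 1 remains irreducible over Q(∛107) and [Q(∛107, ω) : Q(∛107)] = 2. By the tower law, [Q(∛107, ω) : Q] = 3 · 2 = 6. (In fact Q(∛107, ω) is the splitting field of x^3 - 107 over Q.)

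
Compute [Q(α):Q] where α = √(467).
[Q(α):Q] = 2

[Q(α):Q] equals the degree of the minimal polynomial of α. Here α^2 = 467 and x^2 - 467 is irreducible (d = 467 is squarefree, ≠ 1, hence not a square), so deg(m_α) = 2. Thus [Q(α):Q] = 2.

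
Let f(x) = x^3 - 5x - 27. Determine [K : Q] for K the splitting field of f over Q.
[K : Q] = 6

By the rational root test, any rational root of the monic integer polynomial f(x) = x^3 - 5x - 27 must be an integer dividing the constant term -27, i.e. one of ±{1, 3, 9, 27}. Evaluating: f(1) = -31, f(-1) = -23, f(3) = -15, f(-3) = -39, f(9) = 657, f(-9) = -711, f(27) = 19521, f(-27) = -19575; none is 0, so f has no rational root and is therefore irreducible over Q (a cubic with no linear factor over a field is irreducible). For an irreducible cubic, the Galois group is A_3 or S_3 according as the discriminant disc(f) = -4a^3 - 27b^2 = -4·(-5)^3 - 27·(-27)^2 = -19183 is or is not a square in Q. Here disc(f) = -19183 is not a perfect square in Q, so the Galois group of f over Q is not contained in A_3 and must be all of S_3. The splitting field has degree |S_3| = 6 over Q, so [K : Q] = 6.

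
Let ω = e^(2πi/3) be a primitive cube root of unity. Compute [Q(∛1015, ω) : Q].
[Q(∛1015, ω) : Q] = 6

[Q(∛1015):Q] = 3 (min poly x^3 - 1015, irreducible since 1015 is not a perfect cube). [Q(ω):Q] = 2 (min poly x^2 + x + 1). Since Q(∛1015) ⊂ R and ω ∉ R, we have ω ∉ Q(∛1015), so x^2 + x + 1 remains irreducible over Q(∛1015) and [Q(∛1015, ω) : Q(∛1015)] = 2. By the tower law, [Q(∛1015, ω) : Q] = 3 · 2 = 6. (In fact Q(∛1015, ω) is the splitting field of x^3 - 1015 over Q.)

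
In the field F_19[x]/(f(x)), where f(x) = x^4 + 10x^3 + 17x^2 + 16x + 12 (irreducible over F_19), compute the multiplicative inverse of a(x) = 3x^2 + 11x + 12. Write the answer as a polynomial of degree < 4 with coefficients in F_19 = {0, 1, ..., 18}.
a(x)^(-1) ≡ 16x^2 + 18 (mod f(x))

Since f is irreducible over F_19, F_19[x]/(f) is a field and a(x) ≠ 0 has an inverse. Apply the extended Euclidean algorithm to f(x) and a(x) in F_19[x]: f(x) = (13x^2 + 17)·a(x) + (17). The last nonzero remainder is the constant 17 = gcd(f, a) in F_19. Back-substituting through the division chain expresses 17 = s(x)·a(x) + t(x)·f(x) with s(x) ≡ 6x^2 + 2 (mod f), so (6x^2 + 2)·a(x) ≡ 17 (mod f). Multiplying by 17^(-1) ≡ 9 in F_19 gives a(x)^(-1) ≡ 9·(6x^2 + 2) ≡ 16x^2 + 18 (mod f). Check: (3x^2 + 11x + 12)·(16x^2 + 18) = 10x^4 + 5x^3 + 18x^2 + 8x + 7 ≡ 1 (mod x^4 + 10x^3 + 17x^2 + 16x + 12).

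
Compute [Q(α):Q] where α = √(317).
[Q(α):Q] = 2

[Q(α):Q] equals the degree of the minimal polynomial of α. Here α^2 = 317 and x^2 - 317 is irreducible (d = 317 is squarefree, ≠ 1, hence not a square), so deg(m_α) = 2. Thus [Q(α):Q] = 2.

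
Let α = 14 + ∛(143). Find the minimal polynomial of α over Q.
m_α(x) = x^3 - 42x^2 + 588x - 2887

Set β = α - 14 = ∛(143), so β^3 = 143. Then (α - 14)^3 - 143 = 0, i.e. α is a root of g(x) = (x - 14)^3 - 143 = x^3 - 42x^2 + 588x - 2887. Since g(x) = h(x - 14) where h(x) = x^3 - 143, and h is irreducible over Q (because 143 is not a perfect cube, so h has no rational root, and a monic cubic with no rational root is irreducible), g is also irreducible (irreducibility is preserved under the substitution x → x - 14). Hence m_α(x) = x^3 - 42x^2 + 588x - 2887.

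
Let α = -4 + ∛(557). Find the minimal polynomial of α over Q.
m_α(x) = x^3 + 12x^2 + 48x - 493

Set β = α + 4 = ∛(557), so β^3 = 557. Then (α + 4)^3 - 557 = 0, i.e. α is a root of g(x) = (x + 4)^3 - 557 = x^3 + 12x^2 + 48x - 493. Since g(x) = h(x + 4) where h(x) = x^3 - 557, and h is irreducible over Q (because 557 is not a perfect cube, so h has no rational root, and a monic cubic with no rational root is irreducible), g is also irreducible (irreducibility is preserved under the substitution x → x + 4). Hence m_α(x) = x^3 + 12x^2 + 48x - 493.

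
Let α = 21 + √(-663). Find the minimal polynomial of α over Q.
m_α(x) = x^2 - 42x + 1104

From α - 21 = √(-663), squaring gives (α - 21)^2 = -663, i.e. α^2 - 42α + 441 = -663, so α^2 - 42α + 1104 = 0. The discriminant of x^2 - 42x + 1104 is (-42)^2 - 4·(1104) = 1764 - 4416 = -2652, and 4·(-663) is not a perfect square in Q since -663 is squarefree and ≠ 1. Hence x^2 - 42x + 1104 is irreducible over Q and is the minimal polynomial of α.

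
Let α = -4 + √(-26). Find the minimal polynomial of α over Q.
m_α(x) = x^2 + 8x + 42

From α + 4 = √(-26), squaring gives (α + 4)^2 = -26, i.e. α^2 + 8α + 16 = -26, so α^2 + 8α + 42 = 0. The discriminant of x^2 + 8x + 42 is (8)^2 - 4·(42) = 64 - 168 = -104, and 4·(-26) is not a perfect square in Q since -26 is squarefree and ≠ 1. Hence x^2 + 8x + 42 is irreducible over Q and is the minimal polynomial of α.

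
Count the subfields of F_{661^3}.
F_{661^3} has 2 subfields

The subfields of F_{p^n} are exactly the fields F_{p^d} for d | n (each is the fixed field of the unique index-d subgroup of Gal(F_{p^n}/F_p) ≅ Z/nZ). The divisors of n = 3 are {1, 3}, giving 2 subfields: F_{661^1}, F_{661^3}.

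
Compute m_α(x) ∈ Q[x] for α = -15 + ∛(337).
m_α(x) = x^3 + 45x^2 + 675x + 3038

Set β = α + 15 = ∛(337), so β^3 = 337. Then (α + 15)^3 - 337 = 0, i.e. α is a root of g(x) = (x + 15)^3 - 337 = x^3 + 45x^2 + 675x + 3038. Since g(x) = h(x + 15) where h(x) = x^3 - 337, and h is irreducible over Q (because 337 is not a perfect cube, so h has no rational root, and a monic cubic with no rational root is irreducible), g is also irreducible (irreducibility is preserved under the substitution x → x + 15). Hence m_α(x) = x^3 + 45x^2 + 675x + 3038.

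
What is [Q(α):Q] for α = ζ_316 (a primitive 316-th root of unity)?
[Q(α):Q] = 156

The minimal polynomial of ζ_316 over Q is the 316-th cyclotomic polynomial Φ_316(x), which is irreducible over Q and has degree φ(316) = 156. Hence [Q(α):Q] = φ(316) = 156.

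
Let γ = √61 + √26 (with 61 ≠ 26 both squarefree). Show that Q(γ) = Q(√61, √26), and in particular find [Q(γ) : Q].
[Q(γ) : Q] = 4 (equivalently, Q(γ) = Q(√61, √26))

Obviously Q(γ) ⊆ Q(√61, √26), and [Q(√61, √26):Q] = 4 (since 61, 26 are distinct squarefree integers > 1 with 1586 not a perfect square). To show equality we compute the minimal polynomial of γ. From γ = √61 + √26: γ^2 = 61 + 2√(1586) + 26 = 87 + 2√(1586), so γ^2 - 87 = 2√(1586); squaring, (γ^2 - 87)^2 = 4·1586, i.e. γ^4 - 174γ^2 + 7569 - 6344 = 0, i.e. γ^4 - 174γ^2 + 1225 = 0. So γ is a root of x^4 - 174x^2 + 1225. This polynomial is irreducible over Q: it has no rational root (each ±√61 ± √26 is irrational), and any factorization into two quadratics over Q would force √(1586) ∈ Q (pairing opposite roots) or √61, √26 ∈ Q (other pairings), all impossible. Hence [Q(γ):Q] = 4 = [Q(√61, √26):Q], so Q(γ) = Q(√61, √26).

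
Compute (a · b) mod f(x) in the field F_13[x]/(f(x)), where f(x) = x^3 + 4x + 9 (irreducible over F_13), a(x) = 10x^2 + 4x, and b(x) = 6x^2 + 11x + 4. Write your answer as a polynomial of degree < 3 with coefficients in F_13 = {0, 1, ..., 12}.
a · b ≡ 6x + 3 (mod f(x))

Multiply in F_13[x]: a(x)·b(x) = (10x^2 + 4x)·(6x^2 + 11x + 4) = 8x^4 + 4x^3 + 6x^2 + 3x. This has degree ≥ 3, so divide by f(x) over F_13: 8x^4 + 4x^3 + 6x^2 + 3x = (8x + 4)·(x^3 + 4x + 9) + (6x + 3). Hence a·b ≡ 6x + 3 (mod f). (F_13[x]/(f) is a field with 13^3 = 2197 elements since f is irreducible of degree 3.)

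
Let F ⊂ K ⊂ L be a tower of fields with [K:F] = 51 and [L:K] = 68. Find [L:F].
[L:F] = 3468

The tower law says that for any tower of field extensions F ⊂ K ⊂ L with finite degrees, [L:F] = [L:K] · [K:F]. Here this gives [L:F] = 68 · 51 = 3468.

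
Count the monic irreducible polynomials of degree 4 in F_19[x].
There are 32490 monic irreducible polynomials of degree 4 over F_19

Each element of F_{19^4} that lies in no proper subfield is a root of exactly one monic irreducible of degree 4 over F_19, and each such polynomial has 4 distinct roots in F_{19^4}. By Möbius inversion the count is N_19(4) = (1/4) Σ_{d|4} μ(4/d) · 19^d = (1/4)(μ(4)·19^1 + μ(2)·19^2 + μ(1)·19^4) = 129960/4 = 32490.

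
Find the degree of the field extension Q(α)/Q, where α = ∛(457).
[Q(α):Q] = 3

The minimal polynomial of α is x^3 - 457, irreducible over Q since 457 is not a perfect cube (so x^3 - 457 has no rational root). Hence [Q(α):Q] = deg(m_α) = 3.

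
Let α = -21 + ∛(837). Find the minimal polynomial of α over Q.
m_α(x) = x^3 + 63x^2 + 1323x + 8424

Set β = α + 21 = ∛(837), so β^3 = 837. Then (α + 21)^3 - 837 = 0, i.e. α is a root of g(x) = (x + 21)^3 - 837 = x^3 + 63x^2 + 1323x + 8424. Since g(x) = h(x + 21) where h(x) = x^3 - 837, and h is irreducible over Q (because 837 is not a perfect cube, so h has no rational root, and a monic cubic with no rational root is irreducible), g is also irreducible (irreducibility is preserved under the substitution x → x + 21). Hence m_α(x) = x^3 + 63x^2 + 1323x + 8424.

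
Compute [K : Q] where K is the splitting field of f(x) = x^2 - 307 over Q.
[K : Q] = 2

f(x) = x^2 - 307 factors as (x - √307)(x + √307). The splitting field is K = Q(√307). Since 307 is squarefree and > 1, it is not a perfect square, so x^2 - 307 is irreducible over Q and [Q(√307) : Q] = 2. Hence [K : Q] = 2.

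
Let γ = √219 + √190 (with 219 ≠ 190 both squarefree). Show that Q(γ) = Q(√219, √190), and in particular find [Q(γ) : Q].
[Q(γ) : Q] = 4 (equivalently, Q(γ) = Q(√219, √190))

Obviously Q(γ) ⊆ Q(√219, √190), and [Q(√219, √190):Q] = 4 (since 219, 190 are distinct squarefree integers > 1 with 41610 not a perfect square). To show equality we compute the minimal polynomial of γ. From γ = √219 + √190: γ^2 = 219 + 2√(41610) + 190 = 409 + 2√(41610), so γ^2 - 409 = 2√(41610); squaring, (γ^2 - 409)^2 = 4·41610, i.e. γ^4 - 818γ^2 + 167281 - 166440 = 0, i.e. γ^4 - 818γ^2 + 841 = 0. So γ is a root of x^4 - 818x^2 + 841. This polynomial is irreducible over Q: it has no rational root (each ±√219 ± √190 is irrational), and any factorization into two quadratics over Q would force √(41610) ∈ Q (pairing opposite roots) or √219, √190 ∈ Q (other pairings), all impossible. Hence [Q(γ):Q] = 4 = [Q(√219, √190):Q], so Q(γ) = Q(√219, √190).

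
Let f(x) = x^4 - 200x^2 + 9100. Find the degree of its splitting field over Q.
[K : Q] = 4

Solving the quadratic in x^2: x^2 = (200 ± √(200^2 - 4·9100))/2 = (200 ± √3600)/2 = (200 ± 60)/2, giving x^2 = 130 or x^2 = 70. So f(x) = (x^2 - 130)(x^2 - 70) and the roots of f are ±√130, ±√70. Hence the splitting field is K = Q(√130, √70). Since 130 and 70 are distinct squarefree integers > 1, their product 9100 is not a perfect square, so √70 ∉ Q(√130). By the tower law [K:Q] = [Q(√130,√70):Q(√130)] · [Q(√130):Q] = 2 · 2 = 4.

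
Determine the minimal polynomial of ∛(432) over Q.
m_α(x) = x^3 - 432

α satisfies α^3 = 432, so x^3 - 432 annihilates α. By the rational root test, a rational root p/q (in lowest terms) of x^3 - 432 would satisfy p^3 = 432 q^3, forcing q = 1 and p^3 = 432; but 432 is not a perfect cube, contradiction. A monic cubic over Q with no rational root is irreducible (any nontrivial factorization would include a linear factor). Hence x^3 - 432 is the minimal polynomial of α, and in particular [Q(α):Q] = 3.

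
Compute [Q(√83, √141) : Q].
[Q(√83, √141) : Q] = 4

[Q(√83):Q] = 2 (min poly x^2 - 83, irreducible since 83 is squarefree > 1). For the top step, suppose √141 ∈ Q(√83), say √141 = c + d√83 with c, d ∈ Q. Squaring: 141 = c^2 + 83d^2 + 2cd√83. Since √83 ∉ Q this forces 2cd = 0. If d = 0 then √141 = c ∈ Q, contradicting 141 squarefree > 1. If c = 0 then 141 = 83d^2, so 83·141 = (83d)^2 is a perfect square in Q — but 83·141 = 11703 is not a perfect square (since 83 and 141 are distinct squarefree integers). Contradiction. Hence √141 ∉ Q(√83), so x^2 - 141 stays irreducible over Q(√83) and [Q(√83, √141) : Q(√83)] = 2. By the tower law, [Q(√83, √141) : Q] = 2 · 2 = 4.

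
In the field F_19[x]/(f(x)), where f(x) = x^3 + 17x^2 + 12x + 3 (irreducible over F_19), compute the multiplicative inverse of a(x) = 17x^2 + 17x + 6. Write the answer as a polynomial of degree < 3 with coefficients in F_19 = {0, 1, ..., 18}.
a(x)^(-1) ≡ 6x^2 + 9x + 8 (mod f(x))

Since f is irreducible over F_19, F_19[x]/(f) is a field and a(x) ≠ 0 has an inverse. Apply the extended Euclidean algorithm to f(x) and a(x) in F_19[x]: f(x) = (9x + 11)·a(x) + (18x + 13);  a(x) = (2x + 9)·(18x + 13) + (3). The last nonzero remainder is the constant 3 = gcd(f, a) in F_19. Back-substituting through the division chain expresses 3 = s(x)·a(x) + t(x)·f(x) with s(x) ≡ 18x^2 + 8x + 5 (mod f), so (18x^2 + 8x + 5)·a(x) ≡ 3 (mod f). Multiplying by 3^(-1) ≡ 13 in F_19 gives a(x)^(-1) ≡ 13·(18x^2 + 8x + 5) ≡ 6x^2 + 9x + 8 (mod f). Check: (17x^2 + 17x + 6)·(6x^2 + 9x + 8) = 7x^4 + 8x^3 + 2x^2 + 10 ≡ 1 (mod x^3 + 17x^2 + 12x + 3).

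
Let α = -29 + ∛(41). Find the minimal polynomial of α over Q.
m_α(x) = x^3 + 87x^2 + 2523x + 24348

Set β = α + 29 = ∛(41), so β^3 = 41. Then (α + 29)^3 - 41 = 0, i.e. α is a root of g(x) = (x + 29)^3 - 41 = x^3 + 87x^2 + 2523x + 24348. Since g(x) = h(x + 29) where h(x) = x^3 - 41, and h is irreducible over Q (because 41 is not a perfect cube, so h has no rational root, and a monic cubic with no rational root is irreducible), g is also irreducible (irreducibility is preserved under the substitution x → x + 29). Hence m_α(x) = x^3 + 87x^2 + 2523x + 24348.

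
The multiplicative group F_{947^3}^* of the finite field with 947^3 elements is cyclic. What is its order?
|F_{947^3}^*| = 849278122

F_{947^3} has 947^3 = 849278123 elements; its multiplicative group consists of all nonzero elements, so |F_{947^3}^*| = 849278123 - 1 = 849278122. (It is cyclic since any finite subgroup of the multiplicative group of a field is cyclic.)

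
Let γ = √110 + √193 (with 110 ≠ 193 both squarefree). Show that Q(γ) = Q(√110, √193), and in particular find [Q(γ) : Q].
[Q(γ) : Q] = 4 (equivalently, Q(γ) = Q(√110, √193))

Obviously Q(γ) ⊆ Q(√110, √193), and [Q(√110, √193):Q] = 4 (since 110, 193 are distinct squarefree integers > 1 with 21230 not a perfect square). To show equality we compute the minimal polynomial of γ. From γ = √110 + √193: γ^2 = 110 + 2√(21230) + 193 = 303 + 2√(21230), so γ^2 - 303 = 2√(21230); squaring, (γ^2 - 303)^2 = 4·21230, i.e. γ^4 - 606γ^2 + 91809 - 84920 = 0, i.e. γ^4 - 606γ^2 + 6889 = 0. So γ is a root of x^4 - 606x^2 + 6889. This polynomial is irreducible over Q: it has no rational root (each ±√110 ± √193 is irrational), and any factorization into two quadratics over Q would force √(21230) ∈ Q (pairing opposite roots) or √110, √193 ∈ Q (other pairings), all impossible. Hence [Q(γ):Q] = 4 = [Q(√110, √193):Q], so Q(γ) = Q(√110, √193).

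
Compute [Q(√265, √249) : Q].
[Q(√265, √249) : Q] = 4

[Q(√265):Q] = 2 (min poly x^2 - 265, irreducible since 265 is squarefree > 1). For the top step, suppose √249 ∈ Q(√265), say √249 = c + d√265 with c, d ∈ Q. Squaring: 249 = c^2 + 265d^2 + 2cd√265. Since √265 ∉ Q this forces 2cd = 0. If d = 0 then √249 = c ∈ Q, contradicting 249 squarefree > 1. If c = 0 then 249 = 265d^2, so 265·249 = (265d)^2 is a perfect square in Q — but 265·249 = 65985 is not a perfect square (since 265 and 249 are distinct squarefree integers). Contradiction. Hence √249 ∉ Q(√265), so x^2 - 249 stays irreducible over Q(√265) and [Q(√265, √249) : Q(√265)] = 2. By the tower law, [Q(√265, √249) : Q] = 2 · 2 = 4.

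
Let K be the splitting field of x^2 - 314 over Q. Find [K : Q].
[K : Q] = 2

f(x) = x^2 - 314 factors as (x - √314)(x + √314). The splitting field is K = Q(√314). Since 314 is squarefree and > 1, it is not a perfect square, so x^2 - 314 is irreducible over Q and [Q(√314) : Q] = 2. Hence [K : Q] = 2.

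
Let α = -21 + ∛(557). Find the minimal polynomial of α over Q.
m_α(x) = x^3 + 63x^2 + 1323x + 8704

Set β = α + 21 = ∛(557), so β^3 = 557. Then (α + 21)^3 - 557 = 0, i.e. α is a root of g(x) = (x + 21)^3 - 557 = x^3 + 63x^2 + 1323x + 8704. Since g(x) = h(x + 21) where h(x) = x^3 - 557, and h is irreducible over Q (because 557 is not a perfect cube, so h has no rational root, and a monic cubic with no rational root is irreducible), g is also irreducible (irreducibility is preserved under the substitution x → x + 21). Hence m_α(x) = x^3 + 63x^2 + 1323x + 8704.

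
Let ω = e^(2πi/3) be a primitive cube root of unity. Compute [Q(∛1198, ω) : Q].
[Q(∛1198, ω) : Q] = 6

[Q(∛1198):Q] = 3 (min poly x^3 - 1198, irreducible since 1198 is not a perfect cube). [Q(ω):Q] = 2 (min poly x^2 + x + 1). Since Q(∛1198) ⊂ R and ω ∉ R, we have ω ∉ Q(∛1198), so x^2 + x + 1 remains irreducible over Q(∛1198) and [Q(∛1198, ω) : Q(∛1198)] = 2. By the tower law, [Q(∛1198, ω) : Q] = 3 · 2 = 6. (In fact Q(∛1198, ω) is the splitting field of x^3 - 1198 over Q.)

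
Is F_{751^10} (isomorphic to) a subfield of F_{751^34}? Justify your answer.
No: F_{751^10} is not a subfield of F_{751^34}

F_{p^m} embeds in F_{p^n} iff m | n. Here 10 ∤ 34 (since 34 = 3·10 + 4 with remainder 4 ≠ 0), so F_{751^10} is not a subfield of F_{751^34}. Equivalently: if it were, the tower law would give 10 = [F_{751^10}:F_751] dividing [F_{751^34}:F_751] = 34, contradiction.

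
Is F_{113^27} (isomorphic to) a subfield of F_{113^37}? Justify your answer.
No: F_{113^27} is not a subfield of F_{113^37}

F_{p^m} embeds in F_{p^n} iff m | n. Here 27 ∤ 37 (since 37 = 1·27 + 10 with remainder 10 ≠ 0), so F_{113^27} is not a subfield of F_{113^37}. Equivalently: if it were, the tower law would give 27 = [F_{113^27}:F_113] dividing [F_{113^37}:F_113] = 37, contradiction.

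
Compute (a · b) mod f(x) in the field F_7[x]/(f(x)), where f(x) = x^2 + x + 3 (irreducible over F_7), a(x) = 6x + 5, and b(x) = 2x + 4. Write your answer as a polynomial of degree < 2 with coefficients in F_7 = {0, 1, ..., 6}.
a · b ≡ x + 5 (mod f(x))

Multiply in F_7[x]: a(x)·b(x) = (6x + 5)·(2x + 4) = 5x^2 + 6x + 6. This has degree ≥ 2, so divide by f(x) over F_7: 5x^2 + 6x + 6 = (5)·(x^2 + x + 3) + (x + 5). Hence a·b ≡ x + 5 (mod f). (F_7[x]/(f) is a field with 7^2 = 49 elements since f is irreducible of degree 2.)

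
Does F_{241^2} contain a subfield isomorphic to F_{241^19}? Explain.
No: F_{241^19} is not a subfield of F_{241^2}

F_{p^m} embeds in F_{p^n} iff m | n. Here 19 ∤ 2 (since 2 = 0·19 + 2 with remainder 2 ≠ 0), so F_{241^19} is not a subfield of F_{241^2}. Equivalently: if it were, the tower law would give 19 = [F_{241^19}:F_241] dividing [F_{241^2}:F_241] = 2, contradiction.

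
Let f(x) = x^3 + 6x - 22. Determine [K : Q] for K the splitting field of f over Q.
[K : Q] = 6

By the rational root test, any rational root of the monic integer polynomial f(x) = x^3 + 6x - 22 must be an integer dividing the constant term -22, i.e. one of ±{1, 2, 11, 22}. Evaluating: f(1) = -15, f(-1) = -29, f(2) = -2, f(-2) = -42, f(11) = 1375, f(-11) = -1419, f(22) = 10758, f(-22) = -10802; none is 0, so f has no rational root and is therefore irreducible over Q (a cubic with no linear factor over a field is irreducible). For an irreducible cubic, the Galois group is A_3 or S_3 according as the discriminant disc(f) = -4a^3 - 27b^2 = -4·(6)^3 - 27·(-22)^2 = -13932 is or is not a square in Q. Here disc(f) = -13932 is not a perfect square in Q, so the Galois group of f over Q is not contained in A_3 and must be all of S_3. The splitting field has degree |S_3| = 6 over Q, so [K : Q] = 6.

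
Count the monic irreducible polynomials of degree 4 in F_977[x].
There are 227781164328 monic irreducible polynomials of degree 4 over F_977

Each element of F_{977^4} that lies in no proper subfield is a root of exactly one monic irreducible of degree 4 over F_977, and each such polynomial has 4 distinct roots in F_{977^4}. By Möbius inversion the count is N_977(4) = (1/4) Σ_{d|4} μ(4/d) · 977^d = (1/4)(μ(4)·977^1 + μ(2)·977^2 + μ(1)·977^4) = 911124657312/4 = 227781164328.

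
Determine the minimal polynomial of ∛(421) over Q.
m_α(x) = x^3 - 421

α satisfies α^3 = 421, so x^3 - 421 annihilates α. By the rational root test, a rational root p/q (in lowest terms) of x^3 - 421 would satisfy p^3 = 421 q^3, forcing q = 1 and p^3 = 421; but 421 is not a perfect cube, contradiction. A monic cubic over Q with no rational root is irreducible (any nontrivial factorization would include a linear factor). Hence x^3 - 421 is the minimal polynomial of α, and in particular [Q(α):Q] = 3.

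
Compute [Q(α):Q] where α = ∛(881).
[Q(α):Q] = 3

The minimal polynomial of α is x^3 - 881, irreducible over Q since 881 is not a perfect cube (so x^3 - 881 has no rational root). Hence [Q(α):Q] = deg(m_α) = 3.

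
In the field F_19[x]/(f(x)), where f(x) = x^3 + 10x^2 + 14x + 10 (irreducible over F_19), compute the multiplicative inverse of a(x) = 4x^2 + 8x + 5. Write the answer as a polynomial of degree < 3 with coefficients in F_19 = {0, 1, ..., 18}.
a(x)^(-1) ≡ 9x^2 + 14x + 15 (mod f(x))

Since f is irreducible over F_19, F_19[x]/(f) is a field and a(x) ≠ 0 has an inverse. Apply the extended Euclidean algorithm to f(x) and a(x) in F_19[x]: f(x) = (5x + 2)·a(x) + (11x);  a(x) = (9x + 18)·(11x) + (5). The last nonzero remainder is the constant 5 = gcd(f, a) in F_19. Back-substituting through the division chain expresses 5 = s(x)·a(x) + t(x)·f(x) with s(x) ≡ 7x^2 + 13x + 18 (mod f), so (7x^2 + 13x + 18)·a(x) ≡ 5 (mod f). Multiplying by 5^(-1) ≡ 4 in F_19 gives a(x)^(-1) ≡ 4·(7x^2 + 13x + 18) ≡ 9x^2 + 14x + 15 (mod f). Check: (4x^2 + 8x + 5)·(9x^2 + 14x + 15) = 17x^4 + 14x^3 + 8x^2 + 18 ≡ 1 (mod x^3 + 10x^2 + 14x + 10).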